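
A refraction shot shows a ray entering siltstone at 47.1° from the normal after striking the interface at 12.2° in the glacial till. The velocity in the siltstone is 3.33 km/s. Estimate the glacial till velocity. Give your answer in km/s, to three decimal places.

Snell's law: sin 12.2°/V₁ = sin 47.1°/V₂.
V₁ = V₂·sin 12.2°/sin 47.1° = 3.33 × 0.2885 = 0.961 km/s.

0.961 km/s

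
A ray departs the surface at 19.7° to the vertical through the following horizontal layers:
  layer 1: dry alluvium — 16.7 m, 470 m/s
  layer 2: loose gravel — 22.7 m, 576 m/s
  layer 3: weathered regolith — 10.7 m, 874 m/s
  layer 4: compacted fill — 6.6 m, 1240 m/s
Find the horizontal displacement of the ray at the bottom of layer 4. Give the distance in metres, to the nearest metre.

38 m

Ray parameter p = sin 19.7° / 470 m/s = 7.1722e-04 s/m.
Layer 1: θ = 19.70°; offset = 16.7·tan 19.70° = 5.979 m.
Layer 2: sin θ = p·576 = 0.4131 → θ = 24.40°; offset = 22.7·tan 24.40° = 10.298 m.
Layer 3: sin θ = p·874 = 0.6269 → θ = 38.82°; offset = 10.7·tan 38.82° = 8.609 m.
Layer 4: sin θ = p·1240 = 0.8894 → θ = 62.79°; offset = 6.6·tan 62.79° = 12.838 m.
Σ offsets = 37.724 m.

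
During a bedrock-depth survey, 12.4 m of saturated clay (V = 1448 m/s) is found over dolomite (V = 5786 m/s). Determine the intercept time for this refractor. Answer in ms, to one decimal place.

16.6 ms

tᵢ = 2h·√(V₂²−V₁²)/(V₁V₂).
√(V₂²−V₁²) = √(5786²−1448²) = 5601.9 m/s.
tᵢ = 2·12.4·5601.9/(1448·5786) = 0.01658 s.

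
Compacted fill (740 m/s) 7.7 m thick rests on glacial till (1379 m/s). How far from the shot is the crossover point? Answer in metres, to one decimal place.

θ_c = arcsin(740/1379) = 32.45°, so cos θ_c = 0.8438 and tᵢ = 2h cos θ_c/V₁ = 0.0176 s.
At crossover x/V₁ = x/V₂ + tᵢ ⇒ x = tᵢ/(1/V₁ − 1/V₂) = 0.01756/(1.3514e-03 − 7.2516e-04) = 28.04 m.

28.0 m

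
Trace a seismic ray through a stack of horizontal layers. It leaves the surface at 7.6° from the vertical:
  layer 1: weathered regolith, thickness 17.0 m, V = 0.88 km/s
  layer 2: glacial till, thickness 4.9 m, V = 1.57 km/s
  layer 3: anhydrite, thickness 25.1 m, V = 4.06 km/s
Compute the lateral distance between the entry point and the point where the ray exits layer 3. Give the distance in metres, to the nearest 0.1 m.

Apply Snell's law at each interface; in layer i the horizontal offset is hᵢ·tan θᵢ.
Layer 1: θ = 7.60°; offset = 17.0·tan 7.60° = 2.268 m.
Layer 2: sin θ = 1.57·sin 7.6°/0.88 = 0.2360, θ = 13.65°; offset = 4.9·tan 13.65° = 1.190 m.
Layer 3: sin θ = 4.06·sin 7.6°/0.88 = 0.6102, θ = 37.60°; offset = 25.1·tan 37.60° = 19.332 m.
Summing the layer offsets gives 22.790 m.

22.8 m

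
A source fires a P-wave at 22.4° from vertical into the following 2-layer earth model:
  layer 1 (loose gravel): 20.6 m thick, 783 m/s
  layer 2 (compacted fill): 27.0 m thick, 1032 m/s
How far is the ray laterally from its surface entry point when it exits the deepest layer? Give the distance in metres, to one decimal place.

Apply Snell's law at each interface; in layer i the horizontal offset is hᵢ·tan θᵢ.
Layer 1: θ = 22.40°; offset = 20.6·tan 22.40° = 8.491 m.
Layer 2: sin θ = 1032·sin 22.4°/783 = 0.5023, θ = 30.15°; offset = 27.0·tan 30.15° = 15.682 m.
Σ offsets = 24.173 m.

24.2 m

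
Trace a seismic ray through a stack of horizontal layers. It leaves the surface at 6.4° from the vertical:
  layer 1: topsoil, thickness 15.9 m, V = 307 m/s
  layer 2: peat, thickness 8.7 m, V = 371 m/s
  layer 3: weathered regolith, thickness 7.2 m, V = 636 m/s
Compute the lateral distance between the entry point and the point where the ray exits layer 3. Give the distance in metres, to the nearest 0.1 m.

4.7 m

p = sin θ₁/V₁ = sin 6.4°/307 = 3.6309e-04 s/m is conserved through the stack.
Layer 1: θ = 6.40°; offset = 15.9·tan 6.40° = 1.783 m.
Layer 2: sin θ = p·371 = 0.1347 → θ = 7.74°; offset = 8.7·tan 7.74° = 1.183 m.
Layer 3: sin θ = p·636 = 0.2309 → θ = 13.35°; offset = 7.2·tan 13.35° = 1.709 m.
Σ offsets = 4.675 m.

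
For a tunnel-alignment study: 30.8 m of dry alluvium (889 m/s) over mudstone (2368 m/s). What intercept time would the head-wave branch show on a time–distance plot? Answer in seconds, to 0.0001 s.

0.0642 s

θ_c = arcsin(V₁/V₂) = arcsin(889/2368) = 22.05°; cos θ_c = 0.9269.
tᵢ = 2h·cos θ_c / V₁ = 2·30.8·0.9269 / 889 = 0.06422 s.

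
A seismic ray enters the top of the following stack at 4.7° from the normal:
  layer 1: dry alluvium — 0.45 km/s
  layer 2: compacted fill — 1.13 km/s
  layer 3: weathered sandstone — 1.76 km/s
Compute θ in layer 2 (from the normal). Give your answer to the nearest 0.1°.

Snell's law across each interface conserves sin θ / V, so sin θ_2 = V_2·sin θ₁/V₁.
sin θ_2 = 1.13 × sin 4.7° / 0.45 = 0.2058.
θ_2 = 11.87° from the vertical.

11.9°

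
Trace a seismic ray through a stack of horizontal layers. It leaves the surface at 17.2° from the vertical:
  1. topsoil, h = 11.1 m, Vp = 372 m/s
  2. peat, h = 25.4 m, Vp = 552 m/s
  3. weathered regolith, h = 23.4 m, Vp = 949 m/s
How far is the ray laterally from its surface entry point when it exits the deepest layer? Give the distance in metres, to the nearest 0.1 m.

Apply Snell's law at each interface; in layer i the horizontal offset is hᵢ·tan θᵢ.
Layer 1: θ = 17.20°; offset = 11.1·tan 17.20° = 3.436 m.
Layer 2: sin θ = 552·sin 17.2°/372 = 0.4388, θ = 26.03°; offset = 25.4·tan 26.03° = 12.403 m.
Layer 3: sin θ = 949·sin 17.2°/372 = 0.7544, θ = 48.97°; offset = 23.4·tan 48.97° = 26.891 m.
Summing the layer offsets gives 42.730 m.

42.7 m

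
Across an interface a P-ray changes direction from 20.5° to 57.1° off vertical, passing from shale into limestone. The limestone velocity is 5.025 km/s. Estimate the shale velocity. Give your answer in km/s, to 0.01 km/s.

2.10 km/s

sin 20.5° = 0.3502; sin 57.1° = 0.8396.
V₁ = V₂·(sin θ₁/sin θ₂) = 5.025·(0.3502/0.8396) = 2.10 km/s.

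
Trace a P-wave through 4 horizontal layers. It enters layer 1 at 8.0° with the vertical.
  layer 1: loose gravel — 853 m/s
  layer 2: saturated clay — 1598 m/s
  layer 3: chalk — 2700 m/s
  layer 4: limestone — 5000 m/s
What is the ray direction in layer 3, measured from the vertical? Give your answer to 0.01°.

26.14°

Snell's law across each interface conserves sin θ / V, so sin θ_3 = V_3·sin θ₁/V₁.
sin θ_3 = 2700 × sin 8.0° / 853 = 0.4405.
θ_3 = arcsin 0.4405 = 26.14°.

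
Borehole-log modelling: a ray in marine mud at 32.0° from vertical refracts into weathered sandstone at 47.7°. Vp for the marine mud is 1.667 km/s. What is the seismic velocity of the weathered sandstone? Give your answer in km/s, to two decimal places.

sin 32.0° = 0.5299; sin 47.7° = 0.7396.
V₂ = V₁·(sin θ₂/sin θ₁) = 1.667·(0.7396/0.5299) = 2.33 km/s.

2.33 km/s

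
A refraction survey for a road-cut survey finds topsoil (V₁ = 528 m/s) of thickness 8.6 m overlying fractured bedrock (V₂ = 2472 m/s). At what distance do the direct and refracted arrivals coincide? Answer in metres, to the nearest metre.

21 m

θ_c = arcsin(528/2472) = 12.33°, so cos θ_c = 0.9769 and tᵢ = 2h cos θ_c/V₁ = 0.0318 s.
At crossover x/V₁ = x/V₂ + tᵢ ⇒ x = tᵢ/(1/V₁ − 1/V₂) = 0.03182/(1.8939e-03 − 4.0453e-04) = 21.37 m.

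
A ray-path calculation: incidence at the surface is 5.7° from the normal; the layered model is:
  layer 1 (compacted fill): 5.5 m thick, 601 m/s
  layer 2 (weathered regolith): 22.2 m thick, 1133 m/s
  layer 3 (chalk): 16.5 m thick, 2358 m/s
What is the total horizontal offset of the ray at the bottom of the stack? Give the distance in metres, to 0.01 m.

11.76 m

p = sin θ₁/V₁ = sin 5.7°/601 = 1.6526e-04 s/m is conserved through the stack.
Layer 1: θ = 5.70°; offset = 5.5·tan 5.70° = 0.5490 m.
Layer 2: sin θ = p·1133 = 0.1872 → θ = 10.79°; offset = 22.2·tan 10.79° = 4.2315 m.
Layer 3: sin θ = p·2358 = 0.3897 → θ = 22.93°; offset = 16.5·tan 22.93° = 6.9816 m.
Summing the layer offsets gives 11.7620 m.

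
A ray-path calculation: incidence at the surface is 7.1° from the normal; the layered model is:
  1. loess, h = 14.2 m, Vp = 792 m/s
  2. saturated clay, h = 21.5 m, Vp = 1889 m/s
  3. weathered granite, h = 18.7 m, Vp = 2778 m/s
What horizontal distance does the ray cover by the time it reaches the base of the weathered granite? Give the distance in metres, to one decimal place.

17.4 m

Apply Snell's law at each interface; in layer i the horizontal offset is hᵢ·tan θᵢ.
Layer 1: θ = 7.10°; offset = 14.2·tan 7.10° = 1.769 m.
Layer 2: sin θ = 1889·sin 7.1°/792 = 0.2948, θ = 17.15°; offset = 21.5·tan 17.15° = 6.633 m.
Layer 3: sin θ = 2778·sin 7.1°/792 = 0.4335, θ = 25.69°; offset = 18.7·tan 25.69° = 8.997 m.
Total horizontal offset = 17.398 m.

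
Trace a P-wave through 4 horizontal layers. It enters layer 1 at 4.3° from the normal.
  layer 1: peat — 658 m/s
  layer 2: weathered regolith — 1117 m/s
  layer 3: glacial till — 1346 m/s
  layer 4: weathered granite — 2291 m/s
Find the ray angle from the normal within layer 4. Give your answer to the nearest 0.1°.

15.1°

Ray parameter p = sin 4.3° / 658 = 1.1395e-04 s/m.
sin θ_4 = p·V_4 = 1.1395e-04 × 2291 = 0.2611.
θ_4 = arcsin 0.2611 = 15.13°.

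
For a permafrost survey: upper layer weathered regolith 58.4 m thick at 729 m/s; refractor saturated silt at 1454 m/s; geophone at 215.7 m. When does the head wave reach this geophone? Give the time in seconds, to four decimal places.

0.2870 s

t = x/V₂ + 2h·√(V₂²−V₁²)/(V₁V₂).
√(V₂²−V₁²) = √(1454²−729²) = 1258.0 m/s; delay term = 2·58.4·1258.0/(729·1454) = 0.13863 s.
t = 215.7/1454 + 0.13863 = 0.28698 s.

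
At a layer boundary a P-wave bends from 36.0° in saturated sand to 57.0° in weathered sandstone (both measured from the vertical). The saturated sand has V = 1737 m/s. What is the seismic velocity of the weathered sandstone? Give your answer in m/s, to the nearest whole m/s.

Snell's law: sin 36.0°/V₁ = sin 57.0°/V₂.
V₂ = V₁·sin 57.0°/sin 36.0° = 1737 × 1.4268 = 2478.41 m/s.

2478 m/s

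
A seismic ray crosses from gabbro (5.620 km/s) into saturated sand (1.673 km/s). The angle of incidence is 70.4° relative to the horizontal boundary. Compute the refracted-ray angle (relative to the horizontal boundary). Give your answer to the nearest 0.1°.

Convert to the normal: θ₁ = 90° − 70.4° = 19.6°.
Snell's law: sin θ₂ = (V₂/V₁)·sin θ₁ = (1.673/5.620)·sin 19.6° = 0.0999.
θ₂ = sin⁻¹(0.0999) = 5.73° (from vertical).
From the interface: 90° − 5.73° = 84.27°.

84.3°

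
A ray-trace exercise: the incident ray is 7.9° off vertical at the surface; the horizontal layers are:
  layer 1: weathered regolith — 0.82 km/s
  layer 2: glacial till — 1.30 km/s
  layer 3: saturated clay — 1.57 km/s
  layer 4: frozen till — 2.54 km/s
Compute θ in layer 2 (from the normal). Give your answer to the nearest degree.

Ray parameter p = sin 7.9° / 0.82 = 1.6762e-01 s/km.
sin θ_2 = p·V_2 = 1.6762e-01 × 1.30 = 0.2179.
θ_2 = arcsin 0.2179 = 12.59°.

13°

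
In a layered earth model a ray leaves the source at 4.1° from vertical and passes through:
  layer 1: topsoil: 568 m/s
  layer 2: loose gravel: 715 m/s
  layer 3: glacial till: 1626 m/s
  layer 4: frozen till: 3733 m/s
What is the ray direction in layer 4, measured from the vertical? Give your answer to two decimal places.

28.03°

Snell's law across each interface conserves sin θ / V, so sin θ_4 = V_4·sin θ₁/V₁.
sin θ_4 = 3733 × sin 4.1° / 568 = 0.4699.
θ_4 = 28.03° from the vertical.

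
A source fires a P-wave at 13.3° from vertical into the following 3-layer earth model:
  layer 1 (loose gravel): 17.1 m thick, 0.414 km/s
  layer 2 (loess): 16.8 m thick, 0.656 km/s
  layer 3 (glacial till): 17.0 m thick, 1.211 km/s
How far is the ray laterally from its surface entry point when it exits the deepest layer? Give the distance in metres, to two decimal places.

p = sin θ₁/V₁ = sin 13.3°/0.414 = 5.5568e-01 s/km is conserved through the stack.
Layer 1: θ = 13.30°; offset = 17.1·tan 13.30° = 4.0423 m.
Layer 2: sin θ = p·0.656 = 0.3645 → θ = 21.38°; offset = 16.8·tan 21.38° = 6.5765 m.
Layer 3: sin θ = p·1.211 = 0.6729 → θ = 42.29°; offset = 17.0·tan 42.29° = 15.4651 m.
Total horizontal offset = 26.0838 m.

26.08 m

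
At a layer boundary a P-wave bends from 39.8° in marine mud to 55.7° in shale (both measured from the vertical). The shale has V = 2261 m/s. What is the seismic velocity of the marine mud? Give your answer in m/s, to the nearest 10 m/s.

Snell's law: sin 39.8°/V₁ = sin 55.7°/V₂.
V₁ = V₂·sin 39.8°/sin 55.7° = 2261 × 0.7749 = 1751.96 m/s.

1750 m/s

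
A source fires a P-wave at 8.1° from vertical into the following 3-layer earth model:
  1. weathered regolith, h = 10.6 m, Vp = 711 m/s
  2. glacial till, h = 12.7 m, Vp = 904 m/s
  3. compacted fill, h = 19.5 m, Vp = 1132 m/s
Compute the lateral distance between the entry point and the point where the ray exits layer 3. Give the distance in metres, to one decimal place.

8.3 m

Ray parameter p = sin 8.1° / 711 m/s = 1.9817e-04 s/m.
Layer 1: θ = 8.10°; offset = 10.6·tan 8.10° = 1.509 m.
Layer 2: sin θ = p·904 = 0.1791 → θ = 10.32°; offset = 12.7·tan 10.32° = 2.313 m.
Layer 3: sin θ = p·1132 = 0.2243 → θ = 12.96°; offset = 19.5·tan 12.96° = 4.489 m.
Total horizontal offset = 8.310 m.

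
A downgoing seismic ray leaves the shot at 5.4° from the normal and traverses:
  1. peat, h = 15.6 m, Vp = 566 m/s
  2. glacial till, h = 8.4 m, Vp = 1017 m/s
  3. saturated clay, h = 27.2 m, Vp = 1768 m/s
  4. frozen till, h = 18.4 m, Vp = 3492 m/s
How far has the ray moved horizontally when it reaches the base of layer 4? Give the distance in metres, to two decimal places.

24.40 m

Ray parameter p = sin 5.4° / 566 m/s = 1.6627e-04 s/m.
Layer 1: θ = 5.40°; offset = 15.6·tan 5.40° = 1.4746 m.
Layer 2: sin θ = p·1017 = 0.1691 → θ = 9.74°; offset = 8.4·tan 9.74° = 1.4412 m.
Layer 3: sin θ = p·1768 = 0.2940 → θ = 17.10°; offset = 27.2·tan 17.10° = 8.3654 m.
Layer 4: sin θ = p·3492 = 0.5806 → θ = 35.49°; offset = 18.4·tan 35.49° = 13.1215 m.
Summing the layer offsets gives 24.4027 m.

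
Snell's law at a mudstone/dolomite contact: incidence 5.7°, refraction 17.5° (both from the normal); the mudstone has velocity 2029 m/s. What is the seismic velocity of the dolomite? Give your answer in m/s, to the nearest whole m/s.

Snell's law: sin 5.7°/V₁ = sin 17.5°/V₂.
V₂ = V₁·sin 17.5°/sin 5.7° = 2029 × 3.0277 = 6143.11 m/s.

6143 m/s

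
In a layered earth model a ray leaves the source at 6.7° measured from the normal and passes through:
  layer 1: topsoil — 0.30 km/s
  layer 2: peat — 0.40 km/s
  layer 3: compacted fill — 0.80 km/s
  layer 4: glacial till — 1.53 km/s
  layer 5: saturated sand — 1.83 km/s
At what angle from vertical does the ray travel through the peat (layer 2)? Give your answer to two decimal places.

Ray parameter p = sin 6.7° / 0.30 = 3.8890e-01 s/km.
sin θ_2 = p·V_2 = 3.8890e-01 × 0.40 = 0.1556.
θ_2 = 8.95° from the vertical.

8.95°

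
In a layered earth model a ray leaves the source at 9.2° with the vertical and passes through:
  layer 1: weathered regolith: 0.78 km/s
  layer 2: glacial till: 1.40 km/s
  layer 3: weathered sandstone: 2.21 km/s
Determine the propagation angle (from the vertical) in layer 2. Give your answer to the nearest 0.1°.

16.7°

Snell's law across each interface conserves sin θ / V, so sin θ_2 = V_2·sin θ₁/V₁.
sin θ_2 = 1.40 × sin 9.2° / 0.78 = 0.2870.
θ_2 = arcsin 0.2870 = 16.68°.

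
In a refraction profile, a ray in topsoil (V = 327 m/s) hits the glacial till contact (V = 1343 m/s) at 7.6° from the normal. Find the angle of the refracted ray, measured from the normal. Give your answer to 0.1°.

Snell's law: sin θ₂ = (V₂/V₁)·sin θ₁ = (1343/327)·sin 7.6° = 0.5432.
θ₂ = arcsin 0.5432 = 32.90° from the normal.

32.9°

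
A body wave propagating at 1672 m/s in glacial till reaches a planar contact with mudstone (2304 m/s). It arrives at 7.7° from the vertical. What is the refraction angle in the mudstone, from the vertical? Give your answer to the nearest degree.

Snell's law: sin θ₂ = (V₂/V₁)·sin θ₁ = (2304/1672)·sin 7.7° = 0.1846.
θ₂ = arcsin 0.1846 = 10.64° from the normal.

11°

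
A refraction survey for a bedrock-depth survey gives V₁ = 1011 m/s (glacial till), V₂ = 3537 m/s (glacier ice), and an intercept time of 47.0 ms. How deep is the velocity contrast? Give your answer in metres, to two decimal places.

θ_c = arcsin(1011/3537) = 16.61°; cos θ_c = 0.9583.
tᵢ = 2h cos θ_c/V₁ ⇒ h = tᵢ·V₁/(2 cos θ_c) = 0.047·1011/(2·0.9583) = 24.79 m.

24.79 m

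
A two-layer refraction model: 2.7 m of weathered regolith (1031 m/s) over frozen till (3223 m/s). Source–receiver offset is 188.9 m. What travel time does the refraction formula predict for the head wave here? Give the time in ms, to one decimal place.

t = x/V₂ + 2h·√(V₂²−V₁²)/(V₁V₂).
√(V₂²−V₁²) = √(3223²−1031²) = 3053.6 m/s; delay term = 2·2.7·3053.6/(1031·3223) = 0.00496 s.
t = 188.9/3223 + 0.00496 = 0.06357 s.

63.6 ms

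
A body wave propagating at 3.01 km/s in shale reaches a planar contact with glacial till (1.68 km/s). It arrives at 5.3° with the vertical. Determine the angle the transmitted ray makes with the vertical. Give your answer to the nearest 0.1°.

3.0°

sin θ₁/V₁ = sin θ₂/V₂ ⇒ sin θ₂ = 1.68·sin 5.3°/3.01 = 1.68·0.0924/3.01 = 0.0516.
θ₂ = sin⁻¹(0.0516) = 2.96° (from vertical).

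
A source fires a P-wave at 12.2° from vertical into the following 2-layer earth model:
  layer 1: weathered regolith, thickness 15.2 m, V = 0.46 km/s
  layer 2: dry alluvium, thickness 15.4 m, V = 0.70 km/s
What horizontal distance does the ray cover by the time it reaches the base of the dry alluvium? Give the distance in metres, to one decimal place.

p = sin θ₁/V₁ = sin 12.2°/0.46 = 4.5940e-01 s/km is conserved through the stack.
Layer 1: θ = 12.20°; offset = 15.2·tan 12.20° = 3.286 m.
Layer 2: sin θ = p·0.70 = 0.3216 → θ = 18.76°; offset = 15.4·tan 18.76° = 5.230 m.
Summing the layer offsets gives 8.517 m.

8.5 m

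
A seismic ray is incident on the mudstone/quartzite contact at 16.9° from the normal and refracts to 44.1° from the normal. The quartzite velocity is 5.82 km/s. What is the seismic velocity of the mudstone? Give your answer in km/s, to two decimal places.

2.43 km/s

Snell's law: sin 16.9°/V₁ = sin 44.1°/V₂.
V₁ = V₂·sin 16.9°/sin 44.1° = 5.82 × 0.4177 = 2.43 km/s.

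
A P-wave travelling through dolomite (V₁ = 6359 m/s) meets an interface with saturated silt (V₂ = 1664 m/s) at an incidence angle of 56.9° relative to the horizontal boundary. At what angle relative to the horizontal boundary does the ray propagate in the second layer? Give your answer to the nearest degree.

82°

Angle from the normal: 90° − 56.9° = 33.1°.
Snell's law: sin θ₂ = (V₂/V₁)·sin θ₁ = (1664/6359)·sin 33.1° = 0.1429.
θ₂ = arcsin 0.1429 = 8.22° from the normal.
From the interface: 90° − 8.22° = 81.78°.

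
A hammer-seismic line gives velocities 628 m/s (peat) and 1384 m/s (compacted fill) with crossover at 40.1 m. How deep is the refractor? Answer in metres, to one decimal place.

12.3 m

x_cross = 2h·√((V₂+V₁)/(V₂−V₁)) → h = x_cross / (2·√((V₂+V₁)/(V₂−V₁))).
√((V₂+V₁)/(V₂−V₁)) = √((1384+628)/(1384−628)) = 1.6314.
h = 40.1 / (2·1.6314) = 12.29 m.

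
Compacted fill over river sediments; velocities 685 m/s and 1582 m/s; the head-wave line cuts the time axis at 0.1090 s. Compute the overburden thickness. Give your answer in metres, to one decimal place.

41.4 m

θ_c = arcsin(685/1582) = 25.66°; cos θ_c = 0.9014.
tᵢ = 2h cos θ_c/V₁ ⇒ h = tᵢ·V₁/(2 cos θ_c) = 0.109·685/(2·0.9014) = 41.42 m.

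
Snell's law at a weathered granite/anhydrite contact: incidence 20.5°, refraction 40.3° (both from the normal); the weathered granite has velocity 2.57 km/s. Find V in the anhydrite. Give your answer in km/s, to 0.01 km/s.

4.75 km/s

Snell's law: sin 20.5°/V₁ = sin 40.3°/V₂.
V₂ = V₁·sin 40.3°/sin 20.5° = 2.57 × 1.8469 = 4.75 km/s.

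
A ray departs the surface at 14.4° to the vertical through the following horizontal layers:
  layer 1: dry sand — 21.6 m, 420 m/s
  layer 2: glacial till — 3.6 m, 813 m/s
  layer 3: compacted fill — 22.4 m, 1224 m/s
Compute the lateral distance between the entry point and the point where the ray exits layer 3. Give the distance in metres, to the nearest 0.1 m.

31.1 m

Ray parameter p = sin 14.4° / 420 m/s = 5.9212e-04 s/m.
Layer 1: θ = 14.40°; offset = 21.6·tan 14.40° = 5.546 m.
Layer 2: sin θ = p·813 = 0.4814 → θ = 28.78°; offset = 3.6·tan 28.78° = 1.977 m.
Layer 3: sin θ = p·1224 = 0.7248 → θ = 46.45°; offset = 22.4·tan 46.45° = 23.562 m.
Total horizontal offset = 31.085 m.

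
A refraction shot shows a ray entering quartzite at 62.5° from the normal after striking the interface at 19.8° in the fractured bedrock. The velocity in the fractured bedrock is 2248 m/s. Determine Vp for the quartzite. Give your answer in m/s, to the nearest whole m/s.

Snell's law: sin 19.8°/V₁ = sin 62.5°/V₂.
V₂ = V₁·sin 62.5°/sin 19.8° = 2248 × 2.6186 = 5886.56 m/s.

5887 m/s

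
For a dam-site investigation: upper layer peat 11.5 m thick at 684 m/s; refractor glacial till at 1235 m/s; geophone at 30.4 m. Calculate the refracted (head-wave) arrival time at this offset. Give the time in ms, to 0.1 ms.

θ_c = arcsin(V₁/V₂) = arcsin(684/1235) = 33.63°, cos θ_c = 0.8326.
Intercept time tᵢ = 2h cos θ_c / V₁ = 2·11.5·0.8326/684 = 0.02800 s.
t = x/V₂ + tᵢ = 30.4/1235 + 0.02800 = 0.05261 s.

52.6 ms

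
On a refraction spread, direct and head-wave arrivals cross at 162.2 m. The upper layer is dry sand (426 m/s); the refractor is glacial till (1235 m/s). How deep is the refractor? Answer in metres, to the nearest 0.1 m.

h = (x_cross/2)·√((V₂−V₁)/(V₂+V₁)).
(V₂−V₁)/(V₂+V₁) = (1235−426)/(1235+426) = 0.4871; √ = 0.6979.
h = (162.2/2)·0.6979 = 56.60 m.

56.6 m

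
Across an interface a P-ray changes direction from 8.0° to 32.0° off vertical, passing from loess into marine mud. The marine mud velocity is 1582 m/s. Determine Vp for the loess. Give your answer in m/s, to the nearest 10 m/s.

sin 8.0° = 0.1392; sin 32.0° = 0.5299.
V₁ = V₂·(sin θ₁/sin θ₂) = 1582·(0.1392/0.5299) = 415.48 m/s.

420 m/s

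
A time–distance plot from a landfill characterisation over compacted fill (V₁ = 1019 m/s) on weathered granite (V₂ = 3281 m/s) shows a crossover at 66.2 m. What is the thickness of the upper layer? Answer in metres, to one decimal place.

x_cross = 2h·√((V₂+V₁)/(V₂−V₁)) → h = x_cross / (2·√((V₂+V₁)/(V₂−V₁))).
√((V₂+V₁)/(V₂−V₁)) = √((3281+1019)/(3281−1019)) = 1.3788.
h = 66.2 / (2·1.3788) = 24.01 m.

24.0 m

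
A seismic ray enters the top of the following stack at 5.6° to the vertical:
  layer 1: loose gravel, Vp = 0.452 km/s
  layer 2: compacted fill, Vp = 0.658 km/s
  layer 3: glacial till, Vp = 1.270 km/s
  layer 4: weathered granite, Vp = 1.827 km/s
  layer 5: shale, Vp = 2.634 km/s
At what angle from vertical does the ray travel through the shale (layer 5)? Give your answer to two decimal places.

34.66°

Ray parameter p = sin 5.6° / 0.452 = 2.1589e-01 s/km.
sin θ_5 = p·V_5 = 2.1589e-01 × 2.634 = 0.5687.
θ_5 = arcsin 0.5687 = 34.66°.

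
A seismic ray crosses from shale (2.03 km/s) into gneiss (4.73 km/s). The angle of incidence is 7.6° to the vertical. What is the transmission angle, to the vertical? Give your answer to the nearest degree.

18°

sin θ₁/V₁ = sin θ₂/V₂ ⇒ sin θ₂ = 4.73·sin 7.6°/2.03 = 4.73·0.1323/2.03 = 0.3082.
θ₂ = arcsin 0.3082 = 17.95° from the normal.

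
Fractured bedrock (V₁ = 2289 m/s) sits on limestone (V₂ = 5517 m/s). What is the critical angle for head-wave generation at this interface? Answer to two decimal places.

Critical incidence: sin θ_c = V₁/V₂ = 2289/5517 = 0.4149.
θ_c = arcsin 0.4149 = 24.51°.

24.51°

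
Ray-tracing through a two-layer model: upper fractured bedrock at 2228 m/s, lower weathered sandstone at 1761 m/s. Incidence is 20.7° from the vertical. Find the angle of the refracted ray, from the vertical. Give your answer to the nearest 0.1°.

Snell's law: sin θ₂ = (V₂/V₁)·sin θ₁ = (1761/2228)·sin 20.7° = 0.2794.
θ₂ = sin⁻¹(0.2794) = 16.22° (from vertical).

16.2°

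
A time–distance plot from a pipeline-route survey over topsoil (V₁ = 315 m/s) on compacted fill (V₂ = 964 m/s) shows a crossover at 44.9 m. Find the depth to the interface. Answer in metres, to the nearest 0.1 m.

x_cross = 2h·√((V₂+V₁)/(V₂−V₁)) → h = x_cross / (2·√((V₂+V₁)/(V₂−V₁))).
√((V₂+V₁)/(V₂−V₁)) = √((964+315)/(964−315)) = 1.4038.
h = 44.9 / (2·1.4038) = 15.99 m.

16.0 m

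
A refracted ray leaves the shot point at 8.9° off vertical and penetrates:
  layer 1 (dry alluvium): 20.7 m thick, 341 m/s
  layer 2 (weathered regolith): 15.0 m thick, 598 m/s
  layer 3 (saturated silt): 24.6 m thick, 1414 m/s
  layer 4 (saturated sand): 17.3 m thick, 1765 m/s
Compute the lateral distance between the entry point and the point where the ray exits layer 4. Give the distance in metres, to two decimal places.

51.17 m

Apply Snell's law at each interface; in layer i the horizontal offset is hᵢ·tan θᵢ.
Layer 1: θ = 8.90°; offset = 20.7·tan 8.90° = 3.2415 m.
Layer 2: sin θ = 598·sin 8.9°/341 = 0.2713, θ = 15.74°; offset = 15.0·tan 15.74° = 4.2282 m.
Layer 3: sin θ = 1414·sin 8.9°/341 = 0.6415, θ = 39.91°; offset = 24.6·tan 39.91° = 20.5730 m.
Layer 4: sin θ = 1765·sin 8.9°/341 = 0.8008, θ = 53.20°; offset = 17.3·tan 53.20° = 23.1288 m.
Σ offsets = 51.1715 m.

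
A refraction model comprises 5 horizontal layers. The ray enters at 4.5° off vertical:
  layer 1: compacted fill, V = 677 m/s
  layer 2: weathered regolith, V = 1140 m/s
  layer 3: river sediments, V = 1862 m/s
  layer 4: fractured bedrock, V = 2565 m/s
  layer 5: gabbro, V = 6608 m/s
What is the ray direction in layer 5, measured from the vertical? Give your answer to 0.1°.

Ray parameter p = sin 4.5° / 677 = 1.1589e-04 s/m.
sin θ_5 = p·V_5 = 1.1589e-04 × 6608 = 0.7658.
θ_5 = 49.98° from the vertical.

50.0°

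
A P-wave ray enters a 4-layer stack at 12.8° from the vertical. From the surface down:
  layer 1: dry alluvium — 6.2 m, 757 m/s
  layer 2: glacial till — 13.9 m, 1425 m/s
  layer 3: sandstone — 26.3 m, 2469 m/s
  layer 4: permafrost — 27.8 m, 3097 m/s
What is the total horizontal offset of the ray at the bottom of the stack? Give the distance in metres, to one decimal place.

94.9 m

Ray parameter p = sin 12.8° / 757 m/s = 2.9267e-04 s/m.
Layer 1: θ = 12.80°; offset = 6.2·tan 12.80° = 1.409 m.
Layer 2: sin θ = p·1425 = 0.4170 → θ = 24.65°; offset = 13.9·tan 24.65° = 6.378 m.
Layer 3: sin θ = p·2469 = 0.7226 → θ = 46.27°; offset = 26.3·tan 46.27° = 27.492 m.
Layer 4: sin θ = p·3097 = 0.9064 → θ = 65.01°; offset = 27.8·tan 65.01° = 59.647 m.
Total horizontal offset = 94.925 m.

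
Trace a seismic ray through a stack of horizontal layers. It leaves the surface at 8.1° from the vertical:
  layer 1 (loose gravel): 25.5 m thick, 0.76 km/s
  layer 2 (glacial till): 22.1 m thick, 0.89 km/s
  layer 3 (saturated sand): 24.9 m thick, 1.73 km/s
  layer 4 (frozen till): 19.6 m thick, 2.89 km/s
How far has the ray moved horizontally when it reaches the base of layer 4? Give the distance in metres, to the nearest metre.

28 m

Apply Snell's law at each interface; in layer i the horizontal offset is hᵢ·tan θᵢ.
Layer 1: θ = 8.10°; offset = 25.5·tan 8.10° = 3.629 m.
Layer 2: sin θ = 0.89·sin 8.1°/0.76 = 0.1650, θ = 9.50°; offset = 22.1·tan 9.50° = 3.697 m.
Layer 3: sin θ = 1.73·sin 8.1°/0.76 = 0.3207, θ = 18.71°; offset = 24.9·tan 18.71° = 8.432 m.
Layer 4: sin θ = 2.89·sin 8.1°/0.76 = 0.5358, θ = 32.40°; offset = 19.6·tan 32.40° = 12.438 m.
Total horizontal offset = 28.196 m.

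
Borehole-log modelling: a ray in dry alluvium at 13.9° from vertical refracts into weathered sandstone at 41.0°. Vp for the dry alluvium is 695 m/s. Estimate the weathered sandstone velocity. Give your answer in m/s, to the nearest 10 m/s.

1900 m/s

sin 13.9° = 0.2402; sin 41.0° = 0.6561.
V₂ = V₁·(sin θ₂/sin θ₁) = 695·(0.6561/0.2402) = 1898.03 m/s.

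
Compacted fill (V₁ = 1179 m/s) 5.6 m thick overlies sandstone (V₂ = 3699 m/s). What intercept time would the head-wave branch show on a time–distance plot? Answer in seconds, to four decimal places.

tᵢ = 2h·√(V₂²−V₁²)/(V₁V₂).
√(V₂²−V₁²) = √(3699²−1179²) = 3506.1 m/s.
tᵢ = 2·5.6·3506.1/(1179·3699) = 0.00900 s.

0.0090 s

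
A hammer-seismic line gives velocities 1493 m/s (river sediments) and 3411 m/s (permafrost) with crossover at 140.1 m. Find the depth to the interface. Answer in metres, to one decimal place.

h = (x_cross/2)·√((V₂−V₁)/(V₂+V₁)).
(V₂−V₁)/(V₂+V₁) = (3411−1493)/(3411+1493) = 0.3911; √ = 0.6254.
h = (140.1/2)·0.6254 = 43.81 m.

43.8 m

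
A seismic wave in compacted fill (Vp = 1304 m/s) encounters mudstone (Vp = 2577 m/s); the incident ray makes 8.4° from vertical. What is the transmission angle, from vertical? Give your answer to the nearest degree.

17°

sin θ₁/V₁ = sin θ₂/V₂ ⇒ sin θ₂ = 2577·sin 8.4°/1304 = 2577·0.1461/1304 = 0.2887.
θ₂ = arcsin 0.2887 = 16.78° from the normal.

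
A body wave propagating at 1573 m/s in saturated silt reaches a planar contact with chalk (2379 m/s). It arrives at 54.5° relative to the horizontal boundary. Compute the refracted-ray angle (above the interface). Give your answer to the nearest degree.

29°

Angle from the normal: 90° − 54.5° = 35.5°.
Snell's law: sin θ₂ = (V₂/V₁)·sin θ₁ = (2379/1573)·sin 35.5° = 0.8783.
θ₂ = sin⁻¹(0.8783) = 61.43° (from vertical).
From the interface: 90° − 61.43° = 28.57°.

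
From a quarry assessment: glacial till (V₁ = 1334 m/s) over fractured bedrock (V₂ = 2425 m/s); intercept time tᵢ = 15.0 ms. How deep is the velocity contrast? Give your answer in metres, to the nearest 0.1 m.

θ_c = arcsin(1334/2425) = 33.37°; cos θ_c = 0.8351.
tᵢ = 2h cos θ_c/V₁ ⇒ h = tᵢ·V₁/(2 cos θ_c) = 0.015·1334/(2·0.8351) = 11.98 m.

12.0 m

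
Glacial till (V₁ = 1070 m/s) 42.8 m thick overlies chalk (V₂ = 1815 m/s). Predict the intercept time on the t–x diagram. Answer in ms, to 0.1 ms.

tᵢ = 2h·√(V₂²−V₁²)/(V₁V₂).
√(V₂²−V₁²) = √(1815²−1070²) = 1466.1 m/s.
tᵢ = 2·42.8·1466.1/(1070·1815) = 0.06462 s.

64.6 ms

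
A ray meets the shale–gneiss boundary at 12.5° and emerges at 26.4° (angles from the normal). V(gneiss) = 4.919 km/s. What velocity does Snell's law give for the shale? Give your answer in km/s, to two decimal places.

2.39 km/s

Snell's law: sin 12.5°/V₁ = sin 26.4°/V₂.
V₁ = V₂·sin 12.5°/sin 26.4° = 4.919 × 0.4868 = 2.39 km/s.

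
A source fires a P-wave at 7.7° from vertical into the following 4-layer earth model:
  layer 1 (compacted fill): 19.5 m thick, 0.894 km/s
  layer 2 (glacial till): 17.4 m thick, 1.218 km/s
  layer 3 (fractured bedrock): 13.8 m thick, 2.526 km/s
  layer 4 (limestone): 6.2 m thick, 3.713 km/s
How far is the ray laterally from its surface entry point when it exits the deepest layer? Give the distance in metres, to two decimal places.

15.66 m

Apply Snell's law at each interface; in layer i the horizontal offset is hᵢ·tan θᵢ.
Layer 1: θ = 7.70°; offset = 19.5·tan 7.70° = 2.6365 m.
Layer 2: sin θ = 1.218·sin 7.7°/0.894 = 0.1825, θ = 10.52°; offset = 17.4·tan 10.52° = 3.2306 m.
Layer 3: sin θ = 2.526·sin 7.7°/0.894 = 0.3786, θ = 22.25°; offset = 13.8·tan 22.25° = 5.6445 m.
Layer 4: sin θ = 3.713·sin 7.7°/0.894 = 0.5565, θ = 33.81°; offset = 6.2·tan 33.81° = 4.1525 m.
Total horizontal offset = 15.6641 m.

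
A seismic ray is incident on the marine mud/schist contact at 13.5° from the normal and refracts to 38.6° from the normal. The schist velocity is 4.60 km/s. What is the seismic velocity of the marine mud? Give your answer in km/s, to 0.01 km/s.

1.72 km/s

Snell's law: sin 13.5°/V₁ = sin 38.6°/V₂.
V₁ = V₂·sin 13.5°/sin 38.6° = 4.60 × 0.3742 = 1.72 km/s.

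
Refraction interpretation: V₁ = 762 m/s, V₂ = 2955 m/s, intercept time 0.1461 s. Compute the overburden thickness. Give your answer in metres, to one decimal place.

θ_c = arcsin(762/2955) = 14.94°; cos θ_c = 0.9662.
tᵢ = 2h cos θ_c/V₁ ⇒ h = tᵢ·V₁/(2 cos θ_c) = 0.1461·762/(2·0.9662) = 57.61 m.

57.6 m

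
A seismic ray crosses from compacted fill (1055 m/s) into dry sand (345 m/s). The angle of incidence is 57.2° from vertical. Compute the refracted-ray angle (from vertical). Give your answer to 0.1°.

sin θ₁/V₁ = sin θ₂/V₂ ⇒ sin θ₂ = 345·sin 57.2°/1055 = 345·0.8406/1055 = 0.2749.
θ₂ = sin⁻¹(0.2749) = 15.95° (from vertical).

16.0°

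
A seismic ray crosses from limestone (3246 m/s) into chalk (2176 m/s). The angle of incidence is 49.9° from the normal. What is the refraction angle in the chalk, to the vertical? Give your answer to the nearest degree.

sin θ₁/V₁ = sin θ₂/V₂ ⇒ sin θ₂ = 2176·sin 49.9°/3246 = 2176·0.7649/3246 = 0.5128.
θ₂ = sin⁻¹(0.5128) = 30.85° (from vertical).

31°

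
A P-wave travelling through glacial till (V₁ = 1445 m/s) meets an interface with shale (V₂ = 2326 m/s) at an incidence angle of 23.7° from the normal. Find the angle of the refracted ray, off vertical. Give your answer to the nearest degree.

40°

sin θ₁/V₁ = sin θ₂/V₂ ⇒ sin θ₂ = 2326·sin 23.7°/1445 = 2326·0.4019/1445 = 0.6470.
θ₂ = sin⁻¹(0.6470) = 40.32° (from vertical).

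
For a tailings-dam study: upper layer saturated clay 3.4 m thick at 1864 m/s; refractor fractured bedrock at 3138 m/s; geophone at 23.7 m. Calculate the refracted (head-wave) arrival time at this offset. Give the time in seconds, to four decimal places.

0.0105 s

t = x/V₂ + 2h·√(V₂²−V₁²)/(V₁V₂).
√(V₂²−V₁²) = √(3138²−1864²) = 2524.4 m/s; delay term = 2·3.4·2524.4/(1864·3138) = 0.00293 s.
t = 23.7/3138 + 0.00293 = 0.01049 s.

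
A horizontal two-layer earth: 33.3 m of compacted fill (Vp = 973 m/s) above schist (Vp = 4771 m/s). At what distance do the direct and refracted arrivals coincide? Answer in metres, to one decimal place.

81.9 m

θ_c = arcsin(973/4771) = 11.77°, so cos θ_c = 0.9790 and tᵢ = 2h cos θ_c/V₁ = 0.0670 s.
At crossover x/V₁ = x/V₂ + tᵢ ⇒ x = tᵢ/(1/V₁ − 1/V₂) = 0.06701/(1.0277e-03 − 2.0960e-04) = 81.90 m.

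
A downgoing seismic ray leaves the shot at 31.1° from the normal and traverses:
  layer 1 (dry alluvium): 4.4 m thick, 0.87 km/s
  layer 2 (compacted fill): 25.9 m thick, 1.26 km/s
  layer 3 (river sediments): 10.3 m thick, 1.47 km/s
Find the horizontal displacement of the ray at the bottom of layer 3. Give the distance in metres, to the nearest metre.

Apply Snell's law at each interface; in layer i the horizontal offset is hᵢ·tan θᵢ.
Layer 1: θ = 31.10°; offset = 4.4·tan 31.10° = 2.654 m.
Layer 2: sin θ = 1.26·sin 31.1°/0.87 = 0.7481, θ = 48.42°; offset = 25.9·tan 48.42° = 29.197 m.
Layer 3: sin θ = 1.47·sin 31.1°/0.87 = 0.8728, θ = 60.78°; offset = 10.3·tan 60.78° = 18.416 m.
Summing the layer offsets gives 50.267 m.

50 m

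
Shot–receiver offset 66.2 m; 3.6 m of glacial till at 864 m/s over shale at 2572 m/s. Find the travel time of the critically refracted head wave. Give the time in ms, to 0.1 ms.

t = x/V₂ + 2h·√(V₂²−V₁²)/(V₁V₂).
√(V₂²−V₁²) = √(2572²−864²) = 2422.5 m/s; delay term = 2·3.6·2422.5/(864·2572) = 0.00785 s.
t = 66.2/2572 + 0.00785 = 0.03359 s.

33.6 ms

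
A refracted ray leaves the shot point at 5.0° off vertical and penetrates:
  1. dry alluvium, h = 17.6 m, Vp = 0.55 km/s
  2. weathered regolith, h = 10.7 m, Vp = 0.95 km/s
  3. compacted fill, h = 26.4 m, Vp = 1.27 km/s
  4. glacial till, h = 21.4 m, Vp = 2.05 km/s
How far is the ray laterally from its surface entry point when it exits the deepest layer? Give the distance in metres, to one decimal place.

Apply Snell's law at each interface; in layer i the horizontal offset is hᵢ·tan θᵢ.
Layer 1: θ = 5.00°; offset = 17.6·tan 5.00° = 1.540 m.
Layer 2: sin θ = 0.95·sin 5.0°/0.55 = 0.1505, θ = 8.66°; offset = 10.7·tan 8.66° = 1.629 m.
Layer 3: sin θ = 1.27·sin 5.0°/0.55 = 0.2013, θ = 11.61°; offset = 26.4·tan 11.61° = 5.424 m.
Layer 4: sin θ = 2.05·sin 5.0°/0.55 = 0.3249, θ = 18.96°; offset = 21.4·tan 18.96° = 7.351 m.
Σ offsets = 15.944 m.

15.9 m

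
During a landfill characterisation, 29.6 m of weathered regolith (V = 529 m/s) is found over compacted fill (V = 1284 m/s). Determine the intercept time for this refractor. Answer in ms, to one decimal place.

102.0 ms

θ_c = arcsin(V₁/V₂) = arcsin(529/1284) = 24.33°; cos θ_c = 0.9112.
tᵢ = 2h·cos θ_c / V₁ = 2·29.6·0.9112 / 529 = 0.10197 s.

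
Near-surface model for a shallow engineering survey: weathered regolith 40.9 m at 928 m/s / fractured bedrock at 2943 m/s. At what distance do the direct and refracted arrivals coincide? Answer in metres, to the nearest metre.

x_cross = 2h·√((V₂+V₁)/(V₂−V₁)).
(V₂+V₁)/(V₂−V₁) = (2943+928)/(2943−928) = 1.9211; √ = 1.3860.
x_cross = 2·40.9·1.3860 = 113.38 m.

113 m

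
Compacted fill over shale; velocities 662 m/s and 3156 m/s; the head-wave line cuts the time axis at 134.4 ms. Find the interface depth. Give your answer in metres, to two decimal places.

h = tᵢ·V₁·V₂ / (2·√(V₂²−V₁²)).
√(V₂²−V₁²) = √(3156² − 662²) = 3085.8 m/s.
h = 0.1344 s × 662 × 3156 / (2 × 3085.8) = 45.50 m.

45.50 m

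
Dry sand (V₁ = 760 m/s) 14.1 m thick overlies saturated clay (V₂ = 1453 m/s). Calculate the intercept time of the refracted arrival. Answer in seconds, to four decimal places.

θ_c = arcsin(V₁/V₂) = arcsin(760/1453) = 31.54°; cos θ_c = 0.8523.
tᵢ = 2h·cos θ_c / V₁ = 2·14.1·0.8523 / 760 = 0.03162 s.

0.0316 s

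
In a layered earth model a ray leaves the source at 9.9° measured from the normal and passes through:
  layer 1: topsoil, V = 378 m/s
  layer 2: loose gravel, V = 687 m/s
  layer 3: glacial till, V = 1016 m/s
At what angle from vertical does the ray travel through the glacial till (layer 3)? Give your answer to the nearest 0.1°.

Ray parameter p = sin 9.9° / 378 = 4.5484e-04 s/m.
sin θ_3 = p·V_3 = 4.5484e-04 × 1016 = 0.4621.
θ_3 = arcsin 0.4621 = 27.52°.

27.5°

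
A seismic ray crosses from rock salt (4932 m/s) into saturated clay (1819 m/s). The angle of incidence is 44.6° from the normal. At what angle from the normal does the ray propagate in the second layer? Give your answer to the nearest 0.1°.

15.0°

sin θ₁/V₁ = sin θ₂/V₂ ⇒ sin θ₂ = 1819·sin 44.6°/4932 = 1819·0.7022/4932 = 0.2590.
θ₂ = arcsin 0.2590 = 15.01° from the normal.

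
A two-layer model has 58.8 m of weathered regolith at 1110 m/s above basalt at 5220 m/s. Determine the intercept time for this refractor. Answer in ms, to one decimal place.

tᵢ = 2h·√(V₂²−V₁²)/(V₁V₂).
√(V₂²−V₁²) = √(5220²−1110²) = 5100.6 m/s.
tᵢ = 2·58.8·5100.6/(1110·5220) = 0.10352 s.

103.5 ms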